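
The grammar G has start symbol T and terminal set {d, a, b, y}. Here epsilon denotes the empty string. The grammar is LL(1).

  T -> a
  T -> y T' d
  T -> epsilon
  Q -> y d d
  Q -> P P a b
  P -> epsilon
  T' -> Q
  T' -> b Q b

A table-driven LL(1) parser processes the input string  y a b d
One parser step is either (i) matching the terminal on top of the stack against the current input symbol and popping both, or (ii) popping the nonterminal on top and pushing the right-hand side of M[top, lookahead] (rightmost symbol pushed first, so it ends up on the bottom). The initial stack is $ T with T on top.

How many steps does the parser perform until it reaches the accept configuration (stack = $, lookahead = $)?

9

step 1: stack=$ T  input=y a b d $  — expand T -> y T' d
step 2: stack=$ d T' y  input=y a b d $  — match y
step 3: stack=$ d T'  input=a b d $  — expand T' -> Q
step 4: stack=$ d Q  input=a b d $  — expand Q -> P P a b
step 5: stack=$ d b a P P  input=a b d $  — expand P -> epsilon
step 6: stack=$ d b a P  input=a b d $  — expand P -> epsilon
step 7: stack=$ d b a  input=a b d $  — match a
step 8: stack=$ d b  input=b d $  — match b
step 9: stack=$ d  input=d $  — match d
Accept reached after 9 steps.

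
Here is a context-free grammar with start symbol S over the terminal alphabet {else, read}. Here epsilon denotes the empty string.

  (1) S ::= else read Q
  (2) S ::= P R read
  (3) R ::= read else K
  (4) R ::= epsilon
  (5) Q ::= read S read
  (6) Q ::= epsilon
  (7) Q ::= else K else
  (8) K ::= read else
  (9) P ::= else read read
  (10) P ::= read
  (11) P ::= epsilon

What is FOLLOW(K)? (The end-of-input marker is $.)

{else, read}

FIRST(R): from R::=read else K we get {read}; from R::=epsilon we get {epsilon}. So FIRST(R) = {epsilon, read}.
FIRST(Q): from Q::=read S read we get {read}; from Q::=epsilon we get {epsilon}; from Q::=else K else we get {else}. So FIRST(Q) = {epsilon, else, read}.
FIRST(K): from K::=read else we get {read}. So FIRST(K) = {read}.
FIRST(P): from P::=else read read we get {else}; from P::=read we get {read}; from P::=epsilon we get {epsilon}. So FIRST(P) = {epsilon, else, read}.
FIRST(S): from S::=else read Q we get {else}; from S::=P R read we get {else, read}. So FIRST(S) = {else, read}.
FOLLOW(S) includes $ since S is the start symbol.
FOLLOW(S): in Q::=read S read, S is followed by read with FIRST {read}. Thus FOLLOW(S) = {$, read}.
FOLLOW(R): in S::=P R read, R is followed by read with FIRST {read}. Thus FOLLOW(R) = {read}.
FOLLOW(Q): in S::=else read Q, the suffix after Q is empty, so FOLLOW(Q) ⊇ FOLLOW(S) = {$, read}. Thus FOLLOW(Q) = {$, read}.
FOLLOW(K): in R::=read else K, the suffix after K is empty, so FOLLOW(K) ⊇ FOLLOW(R) = {read}; in Q::=else K else, K is followed by else with FIRST {else}. Thus FOLLOW(K) = {else, read}.
FOLLOW(P): in S::=P R read, P is followed by R read with FIRST {read}. Thus FOLLOW(P) = {read}.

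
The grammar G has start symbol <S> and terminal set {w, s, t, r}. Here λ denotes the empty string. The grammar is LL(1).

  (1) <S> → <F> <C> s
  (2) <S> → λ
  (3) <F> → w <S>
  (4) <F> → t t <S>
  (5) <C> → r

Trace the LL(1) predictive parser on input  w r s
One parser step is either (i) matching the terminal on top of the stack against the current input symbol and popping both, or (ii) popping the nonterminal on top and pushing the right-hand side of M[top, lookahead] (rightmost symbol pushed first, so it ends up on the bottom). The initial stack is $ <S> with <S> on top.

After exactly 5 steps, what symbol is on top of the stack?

     Stack          Input    Action
  1  $ <S>          w r s $  expand <S> → <F> <C> s
  2  $ s <C> <F>    w r s $  expand <F> → w <S>
  3  $ s <C> <S> w  w r s $  match w
  4  $ s <C> <S>    r s $    expand <S> → λ
  5  $ s <C>        r s $    expand <C> → r
Stack after step 5: $ s r (top = r).

r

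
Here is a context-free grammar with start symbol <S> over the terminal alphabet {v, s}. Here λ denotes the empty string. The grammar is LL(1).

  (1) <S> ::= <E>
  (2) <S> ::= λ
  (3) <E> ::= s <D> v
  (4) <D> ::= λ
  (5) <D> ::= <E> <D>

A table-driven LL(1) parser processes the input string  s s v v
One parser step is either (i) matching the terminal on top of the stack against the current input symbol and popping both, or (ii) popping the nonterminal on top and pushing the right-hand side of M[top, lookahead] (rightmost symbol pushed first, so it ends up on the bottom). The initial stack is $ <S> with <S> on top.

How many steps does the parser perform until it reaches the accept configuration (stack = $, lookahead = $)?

step 1: stack=$ <S>  input=s s v v $  — expand <S> ::= <E>
step 2: stack=$ <E>  input=s s v v $  — expand <E> ::= s <D> v
step 3: stack=$ v <D> s  input=s s v v $  — match s
step 4: stack=$ v <D>  input=s v v $  — expand <D> ::= <E> <D>
step 5: stack=$ v <D> <E>  input=s v v $  — expand <E> ::= s <D> v
step 6: stack=$ v <D> v <D> s  input=s v v $  — match s
step 7: stack=$ v <D> v <D>  input=v v $  — expand <D> ::= λ
step 8: stack=$ v <D> v  input=v v $  — match v
step 9: stack=$ v <D>  input=v $  — expand <D> ::= λ
step 10: stack=$ v  input=v $  — match v
Accept reached after 10 steps.

10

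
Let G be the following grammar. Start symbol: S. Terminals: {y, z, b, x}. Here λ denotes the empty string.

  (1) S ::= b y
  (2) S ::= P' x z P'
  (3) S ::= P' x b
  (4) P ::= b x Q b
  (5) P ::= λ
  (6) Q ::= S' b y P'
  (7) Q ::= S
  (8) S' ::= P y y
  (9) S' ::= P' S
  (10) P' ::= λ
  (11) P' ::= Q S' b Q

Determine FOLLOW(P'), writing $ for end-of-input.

FIRST(P) = {λ, b}
FIRST(S) = {b, x, y}  (via P' x z P', P' x b)
FIRST(Q) = {b, x, y}  (via S' b y P', S)
FIRST(P') = {λ, b, x, y}  (via Q S' b Q)
FIRST(S') = {b, x, y}  (via P y y, P' S)
FOLLOW(S) includes $ since S is the start symbol.
FOLLOW(P): in S'::=P y y, P is followed by y y with FIRST {y}. Thus FOLLOW(P) = {y}.
FOLLOW(S'): in Q::=S' b y P', S' is followed by b y P' with FIRST {b}; in P'::=Q S' b Q, S' is followed by b Q with FIRST {b}. Thus FOLLOW(S') = {b}.
FOLLOW(S): in Q::=S, the suffix after S is empty, so FOLLOW(S) ⊇ FOLLOW(Q) = {$, b, x, y}; in S'::=P' S, the suffix after S is empty, so FOLLOW(S) ⊇ FOLLOW(S') = {b}. Thus FOLLOW(S) = {$, b, x, y}.
FOLLOW(Q): in P::=b x Q b, Q is followed by b with FIRST {b}; in P'::=Q S' b Q (occurrence 1), Q is followed by S' b Q with FIRST {b, x, y}; in P'::=Q S' b Q (occurrence 2), the suffix after Q is empty, so FOLLOW(Q) ⊇ FOLLOW(P') = {$, b, x, y}. Thus FOLLOW(Q) = {$, b, x, y}.
FOLLOW(P'): in S::=P' x z P' (occurrence 1), P' is followed by x z P' with FIRST {x}; in S::=P' x z P' (occurrence 2), the suffix after P' is empty, so FOLLOW(P') ⊇ FOLLOW(S) = {$, b, x, y}; in S::=P' x b, P' is followed by x b with FIRST {x}; in Q::=S' b y P', the suffix after P' is empty, so FOLLOW(P') ⊇ FOLLOW(Q) = {$, b, x, y}; in S'::=P' S, P' is followed by S with FIRST {b, x, y}. Thus FOLLOW(P') = {$, b, x, y}.

{$, b, x, y}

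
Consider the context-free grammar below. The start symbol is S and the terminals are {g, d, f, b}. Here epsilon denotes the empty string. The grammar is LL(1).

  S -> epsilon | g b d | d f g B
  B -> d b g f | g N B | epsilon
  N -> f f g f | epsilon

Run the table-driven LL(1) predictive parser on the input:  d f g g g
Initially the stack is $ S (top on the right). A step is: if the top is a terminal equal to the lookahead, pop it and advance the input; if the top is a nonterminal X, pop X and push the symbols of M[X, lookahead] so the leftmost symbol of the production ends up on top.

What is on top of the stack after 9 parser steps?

N

     Stack      Input        Action
  1  $ S        d f g g g $  expand S -> d f g B
  2  $ B g f d  d f g g g $  match d
  3  $ B g f    f g g g $    match f
  4  $ B g      g g g $      match g
  5  $ B        g g $        expand B -> g N B
  6  $ B N g    g g $        match g
  7  $ B N      g $          expand N -> epsilon
  8  $ B        g $          expand B -> g N B
  9  $ B N g    g $          match g
Stack after step 9: $ B N (top = N).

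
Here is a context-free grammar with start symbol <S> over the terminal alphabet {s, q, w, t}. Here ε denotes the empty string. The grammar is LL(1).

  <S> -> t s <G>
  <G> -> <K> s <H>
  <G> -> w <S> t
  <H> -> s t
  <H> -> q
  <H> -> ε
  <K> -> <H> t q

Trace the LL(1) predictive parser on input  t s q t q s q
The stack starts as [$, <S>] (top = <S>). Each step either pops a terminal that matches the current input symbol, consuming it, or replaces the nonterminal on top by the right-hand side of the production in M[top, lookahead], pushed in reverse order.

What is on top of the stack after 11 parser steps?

      Stack            Input            Action
   1  $ <S>            t s q t q s q $  expand <S> -> t s <G>
   2  $ <G> s t        t s q t q s q $  match t
   3  $ <G> s          s q t q s q $    match s
   4  $ <G>            q t q s q $      expand <G> -> <K> s <H>
   5  $ <H> s <K>      q t q s q $      expand <K> -> <H> t q
   6  $ <H> s q t <H>  q t q s q $      expand <H> -> q
   7  $ <H> s q t q    q t q s q $      match q
   8  $ <H> s q t      t q s q $        match t
   9  $ <H> s q        q s q $          match q
  10  $ <H> s          s q $            match s
  11  $ <H>            q $              expand <H> -> q
Stack after step 11: $ q (top = q).

q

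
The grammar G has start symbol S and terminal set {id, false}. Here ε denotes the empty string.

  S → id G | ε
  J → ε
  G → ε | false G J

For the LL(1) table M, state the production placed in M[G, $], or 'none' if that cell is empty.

FIRST(S) = {ε, id}
FIRST(J) = {ε}
FIRST(G) = {ε, false}
FOLLOW(S) includes $ since S is the start symbol.
FOLLOW(S): S appears on no right-hand side. Thus FOLLOW(S) = {$}.
FOLLOW(G): in S→id G, the suffix after G is empty, so FOLLOW(G) ⊇ FOLLOW(S) = {$}; in G→false G J, G is followed by J with FIRST {ε}; in G→false G J, the suffix after G is nullable (adds nothing new). Thus FOLLOW(G) = {$}.
For G → ε: FIRST(ε) = {ε}, so it goes in M[G, t] for t ∈ {}; since ε ∈ FIRST, also for every t ∈ FOLLOW(G) = {$}.
For G → false G J: FIRST(false G J) = {false}, so it goes in M[G, t] for t ∈ {false}.

G → ε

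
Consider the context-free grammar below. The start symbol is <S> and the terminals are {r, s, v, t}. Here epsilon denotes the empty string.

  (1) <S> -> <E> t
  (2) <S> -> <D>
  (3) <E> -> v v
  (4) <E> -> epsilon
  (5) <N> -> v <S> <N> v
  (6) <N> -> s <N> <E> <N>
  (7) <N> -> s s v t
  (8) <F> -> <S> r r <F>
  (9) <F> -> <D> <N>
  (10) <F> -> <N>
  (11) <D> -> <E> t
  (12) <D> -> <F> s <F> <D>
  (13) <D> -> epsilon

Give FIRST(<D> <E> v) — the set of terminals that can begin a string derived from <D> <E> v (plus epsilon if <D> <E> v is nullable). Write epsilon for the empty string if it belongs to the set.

{r, s, t, v}

FIRST(<E>): from <E>->v v we get {v}; from <E>->epsilon we get {epsilon}. So FIRST(<E>) = {epsilon, v}.
FIRST(<N>): from <N>->v <S> <N> v we get {v}; from <N>->s <N> <E> <N> we get {s}; from <N>->s s v t we get {s}. So FIRST(<N>) = {s, v}.
FIRST(<S>): from <S>-><E> t we get {t, v}; from <S>-><D> we get {epsilon, r, s, t, v}. So FIRST(<S>) = {epsilon, r, s, t, v}.
FIRST(<F>): from <F>-><S> r r <F> we get {r, s, t, v}; from <F>-><D> <N> we get {r, s, t, v}; from <F>-><N> we get {s, v}. So FIRST(<F>) = {r, s, t, v}.
FIRST(<D>): from <D>-><E> t we get {t, v}; from <D>-><F> s <F> <D> we get {r, s, t, v}; from <D>->epsilon we get {epsilon}. So FIRST(<D>) = {epsilon, r, s, t, v}.
FIRST(<D> <E> v): take FIRST of each symbol in turn, carrying on past any symbol whose FIRST contains epsilon; result {r, s, t, v}.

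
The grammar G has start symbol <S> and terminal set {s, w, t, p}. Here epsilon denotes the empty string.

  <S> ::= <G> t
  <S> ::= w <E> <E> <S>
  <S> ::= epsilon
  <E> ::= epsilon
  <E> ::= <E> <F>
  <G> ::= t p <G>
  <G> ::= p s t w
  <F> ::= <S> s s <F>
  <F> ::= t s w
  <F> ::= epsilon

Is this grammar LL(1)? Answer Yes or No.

FIRST(<S>) = {epsilon, p, t, w}
FIRST(<E>) = {epsilon, p, s, t, w}
FIRST(<G>) = {p, t}
FIRST(<F>) = {epsilon, p, s, t, w}
FOLLOW(<S>) = {$, s}
FOLLOW(<E>) = {$, p, s, t, w}
FOLLOW(<G>) = {t}
FOLLOW(<F>) = {$, p, s, t, w}
Cell M[<E>, $] receives both <E> ::= epsilon and <E> ::= <E> <F> — the grammar is not LL(1).

No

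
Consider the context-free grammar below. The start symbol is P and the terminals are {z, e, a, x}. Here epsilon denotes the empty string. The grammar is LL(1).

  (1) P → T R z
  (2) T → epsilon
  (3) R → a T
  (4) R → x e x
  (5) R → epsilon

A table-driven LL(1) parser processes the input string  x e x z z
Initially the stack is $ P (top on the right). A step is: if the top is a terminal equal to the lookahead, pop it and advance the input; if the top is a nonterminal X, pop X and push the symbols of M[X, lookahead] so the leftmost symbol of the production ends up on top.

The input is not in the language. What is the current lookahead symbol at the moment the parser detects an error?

     Stack      Input        Action
  1  $ P        x e x z z $  expand P → T R z
  2  $ z R T    x e x z z $  expand T → epsilon
  3  $ z R      x e x z z $  expand R → x e x
  4  $ z x e x  x e x z z $  match x
  5  $ z x e    e x z z $    match e
  6  $ z x      x z z $      match x
  7  $ z        z z $        match z
  8  $          z $          error: stack empty but input remains

z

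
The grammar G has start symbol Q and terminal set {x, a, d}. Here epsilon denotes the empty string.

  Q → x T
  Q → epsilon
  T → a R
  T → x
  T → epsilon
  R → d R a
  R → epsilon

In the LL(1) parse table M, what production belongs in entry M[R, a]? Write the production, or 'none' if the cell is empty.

FIRST(Q): from Q→x T we get {x}; from Q→epsilon we get {epsilon}. So FIRST(Q) = {epsilon, x}.
FIRST(T): from T→a R we get {a}; from T→x we get {x}; from T→epsilon we get {epsilon}. So FIRST(T) = {epsilon, a, x}.
FIRST(R): from R→d R a we get {d}; from R→epsilon we get {epsilon}. So FIRST(R) = {epsilon, d}.
FOLLOW(Q) includes $ since Q is the start symbol.
FOLLOW(T): in Q→x T, the suffix after T is empty, so FOLLOW(T) ⊇ FOLLOW(Q) = {$}. Thus FOLLOW(T) = {$}.
FOLLOW(R): in T→a R, the suffix after R is empty, so FOLLOW(R) ⊇ FOLLOW(T) = {$}; in R→d R a, R is followed by a with FIRST {a}. Thus FOLLOW(R) = {$, a}.
For R → d R a: FIRST(d R a) = {d}, so it goes in M[R, t] for t ∈ {d}.
For R → epsilon: FIRST(epsilon) = {epsilon}, so it goes in M[R, t] for t ∈ {}; since epsilon ∈ FIRST, also for every t ∈ FOLLOW(R) = {$, a}.

R → epsilon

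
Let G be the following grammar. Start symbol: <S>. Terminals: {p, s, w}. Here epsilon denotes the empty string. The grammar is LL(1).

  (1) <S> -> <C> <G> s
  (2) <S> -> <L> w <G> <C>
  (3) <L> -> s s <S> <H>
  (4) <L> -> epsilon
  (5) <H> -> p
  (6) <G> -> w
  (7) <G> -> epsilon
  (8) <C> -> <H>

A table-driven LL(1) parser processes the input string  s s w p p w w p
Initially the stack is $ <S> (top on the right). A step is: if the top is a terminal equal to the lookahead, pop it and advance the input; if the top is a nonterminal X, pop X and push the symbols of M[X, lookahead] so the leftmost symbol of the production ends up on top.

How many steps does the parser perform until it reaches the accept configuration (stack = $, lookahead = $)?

      Stack                          Input              Action
   1  $ <S>                          s s w p p w w p $  expand <S> -> <L> w <G> <C>
   2  $ <C> <G> w <L>                s s w p p w w p $  expand <L> -> s s <S> <H>
   3  $ <C> <G> w <H> <S> s s        s s w p p w w p $  match s
   4  $ <C> <G> w <H> <S> s          s w p p w w p $    match s
   5  $ <C> <G> w <H> <S>            w p p w w p $      expand <S> -> <L> w <G> <C>
   6  $ <C> <G> w <H> <C> <G> w <L>  w p p w w p $      expand <L> -> epsilon
   7  $ <C> <G> w <H> <C> <G> w      w p p w w p $      match w
   8  $ <C> <G> w <H> <C> <G>        p p w w p $        expand <G> -> epsilon
   9  $ <C> <G> w <H> <C>            p p w w p $        expand <C> -> <H>
  10  $ <C> <G> w <H> <H>            p p w w p $        expand <H> -> p
  11  $ <C> <G> w <H> p              p p w w p $        match p
  12  $ <C> <G> w <H>                p w w p $          expand <H> -> p
  13  $ <C> <G> w p                  p w w p $          match p
  14  $ <C> <G> w                    w w p $            match w
  15  $ <C> <G>                      w p $              expand <G> -> w
  16  $ <C> w                        w p $              match w
  17  $ <C>                          p $                expand <C> -> <H>
  18  $ <H>                          p $                expand <H> -> p
  19  $ p                            p $                match p
Accept reached after 19 steps.

19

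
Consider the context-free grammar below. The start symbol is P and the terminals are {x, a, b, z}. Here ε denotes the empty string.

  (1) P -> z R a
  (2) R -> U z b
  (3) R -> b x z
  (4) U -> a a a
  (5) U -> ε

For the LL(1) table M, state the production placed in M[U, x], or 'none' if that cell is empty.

none

FIRST(P) = {z}
FIRST(U) = {ε, a}
FIRST(R) = {a, b, z}  (via U z b)
FOLLOW(P) includes $ since P is the start symbol.
FOLLOW(U): in R->U z b, U is followed by z b with FIRST {z}. Thus FOLLOW(U) = {z}.
For U -> a a a: FIRST(a a a) = {a}, so it goes in M[U, t] for t ∈ {a}.
For U -> ε: FIRST(ε) = {ε}, so it goes in M[U, t] for t ∈ {}; since ε ∈ FIRST, also for every t ∈ FOLLOW(U) = {z}.
None of these place a production in M[U, x].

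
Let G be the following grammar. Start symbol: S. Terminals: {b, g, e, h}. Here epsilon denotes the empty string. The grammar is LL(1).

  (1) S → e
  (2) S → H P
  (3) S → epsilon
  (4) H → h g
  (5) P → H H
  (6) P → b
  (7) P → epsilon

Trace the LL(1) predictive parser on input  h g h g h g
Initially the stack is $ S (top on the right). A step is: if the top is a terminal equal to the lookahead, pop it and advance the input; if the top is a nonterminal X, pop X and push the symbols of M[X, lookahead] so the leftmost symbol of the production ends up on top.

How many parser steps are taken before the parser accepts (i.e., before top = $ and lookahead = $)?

      Stack    Input          Action
   1  $ S      h g h g h g $  expand S → H P
   2  $ P H    h g h g h g $  expand H → h g
   3  $ P g h  h g h g h g $  match h
   4  $ P g    g h g h g $    match g
   5  $ P      h g h g $      expand P → H H
   6  $ H H    h g h g $      expand H → h g
   7  $ H g h  h g h g $      match h
   8  $ H g    g h g $        match g
   9  $ H      h g $          expand H → h g
  10  $ g h    h g $          match h
  11  $ g      g $            match g
Accept reached after 11 steps.

11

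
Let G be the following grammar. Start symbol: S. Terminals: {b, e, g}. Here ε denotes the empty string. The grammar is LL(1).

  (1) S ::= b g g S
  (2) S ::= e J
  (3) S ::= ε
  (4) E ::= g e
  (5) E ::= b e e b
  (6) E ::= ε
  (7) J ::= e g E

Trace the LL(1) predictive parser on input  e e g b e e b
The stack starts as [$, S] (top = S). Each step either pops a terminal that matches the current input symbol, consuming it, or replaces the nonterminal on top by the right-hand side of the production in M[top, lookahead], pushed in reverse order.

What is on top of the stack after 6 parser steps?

step 1: stack=$ S  input=e e g b e e b $  — expand S ::= e J
step 2: stack=$ J e  input=e e g b e e b $  — match e
step 3: stack=$ J  input=e g b e e b $  — expand J ::= e g E
step 4: stack=$ E g e  input=e g b e e b $  — match e
step 5: stack=$ E g  input=g b e e b $  — match g
step 6: stack=$ E  input=b e e b $  — expand E ::= b e e b
Stack after step 6: $ b e e b (top = b).

b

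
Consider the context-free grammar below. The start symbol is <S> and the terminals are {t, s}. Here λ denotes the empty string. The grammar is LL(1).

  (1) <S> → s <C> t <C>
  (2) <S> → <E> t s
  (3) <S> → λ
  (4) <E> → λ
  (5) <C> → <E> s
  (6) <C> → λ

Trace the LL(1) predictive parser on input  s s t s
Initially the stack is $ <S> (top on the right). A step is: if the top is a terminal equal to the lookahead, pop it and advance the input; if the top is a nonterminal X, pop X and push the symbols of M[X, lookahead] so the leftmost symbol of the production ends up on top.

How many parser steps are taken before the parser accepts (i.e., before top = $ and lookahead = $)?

     Stack          Input      Action
  1  $ <S>          s s t s $  expand <S> → s <C> t <C>
  2  $ <C> t <C> s  s s t s $  match s
  3  $ <C> t <C>    s t s $    expand <C> → <E> s
  4  $ <C> t s <E>  s t s $    expand <E> → λ
  5  $ <C> t s      s t s $    match s
  6  $ <C> t        t s $      match t
  7  $ <C>          s $        expand <C> → <E> s
  8  $ s <E>        s $        expand <E> → λ
  9  $ s            s $        match s
Accept reached after 9 steps.

9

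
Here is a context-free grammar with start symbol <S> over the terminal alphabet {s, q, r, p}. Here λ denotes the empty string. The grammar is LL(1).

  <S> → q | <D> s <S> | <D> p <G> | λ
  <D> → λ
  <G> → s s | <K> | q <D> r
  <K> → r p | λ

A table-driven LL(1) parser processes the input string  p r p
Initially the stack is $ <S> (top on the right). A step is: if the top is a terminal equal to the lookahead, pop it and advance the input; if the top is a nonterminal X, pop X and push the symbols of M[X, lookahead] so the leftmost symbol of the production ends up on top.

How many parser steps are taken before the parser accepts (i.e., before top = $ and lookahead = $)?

step 1: stack=$ <S>  input=p r p $  — expand <S> → <D> p <G>
step 2: stack=$ <G> p <D>  input=p r p $  — expand <D> → λ
step 3: stack=$ <G> p  input=p r p $  — match p
step 4: stack=$ <G>  input=r p $  — expand <G> → <K>
step 5: stack=$ <K>  input=r p $  — expand <K> → r p
step 6: stack=$ p r  input=r p $  — match r
step 7: stack=$ p  input=p $  — match p
Accept reached after 7 steps.

7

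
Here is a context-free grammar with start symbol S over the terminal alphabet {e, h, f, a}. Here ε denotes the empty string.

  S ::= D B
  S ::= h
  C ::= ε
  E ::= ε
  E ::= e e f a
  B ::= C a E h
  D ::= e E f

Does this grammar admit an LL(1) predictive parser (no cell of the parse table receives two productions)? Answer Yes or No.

FIRST(S) = {e, h}
FIRST(C) = {ε}
FIRST(E) = {ε, e}
FIRST(B) = {a}
FIRST(D) = {e}
FOLLOW(S) = {$}
FOLLOW(C) = {a}
FOLLOW(E) = {f, h}
FOLLOW(B) = {$}
FOLLOW(D) = {a}
Each cell of M receives at most one production.

Yes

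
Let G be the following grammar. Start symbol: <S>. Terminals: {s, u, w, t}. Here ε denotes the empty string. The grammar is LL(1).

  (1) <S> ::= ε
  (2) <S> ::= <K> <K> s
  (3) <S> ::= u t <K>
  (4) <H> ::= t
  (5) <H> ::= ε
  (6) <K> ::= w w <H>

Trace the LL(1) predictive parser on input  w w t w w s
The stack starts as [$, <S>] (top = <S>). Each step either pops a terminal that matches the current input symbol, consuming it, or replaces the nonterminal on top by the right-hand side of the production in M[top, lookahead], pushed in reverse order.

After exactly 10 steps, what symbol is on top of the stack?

step 1: stack=$ <S>  input=w w t w w s $  — expand <S> ::= <K> <K> s
step 2: stack=$ s <K> <K>  input=w w t w w s $  — expand <K> ::= w w <H>
step 3: stack=$ s <K> <H> w w  input=w w t w w s $  — match w
step 4: stack=$ s <K> <H> w  input=w t w w s $  — match w
step 5: stack=$ s <K> <H>  input=t w w s $  — expand <H> ::= t
step 6: stack=$ s <K> t  input=t w w s $  — match t
step 7: stack=$ s <K>  input=w w s $  — expand <K> ::= w w <H>
step 8: stack=$ s <H> w w  input=w w s $  — match w
step 9: stack=$ s <H> w  input=w s $  — match w
step 10: stack=$ s <H>  input=s $  — expand <H> ::= ε
Stack after step 10: $ s (top = s).

s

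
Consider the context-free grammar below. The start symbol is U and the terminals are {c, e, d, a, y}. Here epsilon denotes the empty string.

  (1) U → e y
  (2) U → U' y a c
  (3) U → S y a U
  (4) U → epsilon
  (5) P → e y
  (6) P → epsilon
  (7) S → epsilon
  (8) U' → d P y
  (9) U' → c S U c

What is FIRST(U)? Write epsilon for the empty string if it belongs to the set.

FIRST(P) = {epsilon, e}
FIRST(S) = {epsilon}
FIRST(U') = {c, d}
FIRST(U) = {epsilon, c, d, e, y}  (via U' y a c, S y a U)

{epsilon, c, d, e, y}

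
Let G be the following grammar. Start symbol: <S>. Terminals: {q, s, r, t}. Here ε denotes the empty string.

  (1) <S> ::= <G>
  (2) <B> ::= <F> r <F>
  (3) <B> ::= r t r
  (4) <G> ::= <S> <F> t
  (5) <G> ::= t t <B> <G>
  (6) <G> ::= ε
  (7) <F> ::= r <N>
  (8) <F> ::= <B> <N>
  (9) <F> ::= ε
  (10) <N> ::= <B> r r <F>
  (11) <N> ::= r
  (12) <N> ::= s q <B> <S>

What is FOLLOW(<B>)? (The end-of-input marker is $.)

{$, r, s, t}

FIRST(<S>) = {ε, r, t}  (via <G>)
FIRST(<B>) = {r}  (via <F> r <F>)
FIRST(<F>) = {ε, r}  (via <B> <N>)
FIRST(<N>) = {r, s}  (via <B> r r <F>)
FIRST(<G>) = {ε, r, t}  (via <S> <F> t)
FOLLOW(<S>) includes $ since <S> is the start symbol.
FOLLOW(<S>): in <G>::=<S> <F> t, <S> is followed by <F> t with FIRST {r, t}; in <N>::=s q <B> <S>, the suffix after <S> is empty, so FOLLOW(<S>) ⊇ FOLLOW(<N>) = {$, r, s, t}. Thus FOLLOW(<S>) = {$, r, s, t}.
FOLLOW(<G>): in <S>::=<G>, the suffix after <G> is empty, so FOLLOW(<G>) ⊇ FOLLOW(<S>) = {$, r, s, t}; in <G>::=t t <B> <G>, the suffix after <G> is empty (adds nothing new). Thus FOLLOW(<G>) = {$, r, s, t}.
FOLLOW(<B>): in <G>::=t t <B> <G>, <B> is followed by <G> with FIRST {ε, r, t}; in <G>::=t t <B> <G>, the suffix after <B> is nullable, so FOLLOW(<B>) ⊇ FOLLOW(<G>) = {$, r, s, t}; in <F>::=<B> <N>, <B> is followed by <N> with FIRST {r, s}; in <N>::=<B> r r <F>, <B> is followed by r r <F> with FIRST {r}; in <N>::=s q <B> <S>, <B> is followed by <S> with FIRST {ε, r, t}; in <N>::=s q <B> <S>, the suffix after <B> is nullable, so FOLLOW(<B>) ⊇ FOLLOW(<N>) = {$, r, s, t}. Thus FOLLOW(<B>) = {$, r, s, t}.
FOLLOW(<F>): in <B>::=<F> r <F> (occurrence 1), <F> is followed by r <F> with FIRST {r}; in <B>::=<F> r <F> (occurrence 2), the suffix after <F> is empty, so FOLLOW(<F>) ⊇ FOLLOW(<B>) = {$, r, s, t}; in <G>::=<S> <F> t, <F> is followed by t with FIRST {t}; in <N>::=<B> r r <F>, the suffix after <F> is empty, so FOLLOW(<F>) ⊇ FOLLOW(<N>) = {$, r, s, t}. Thus FOLLOW(<F>) = {$, r, s, t}.
FOLLOW(<N>): in <F>::=r <N>, the suffix after <N> is empty, so FOLLOW(<N>) ⊇ FOLLOW(<F>) = {$, r, s, t}; in <F>::=<B> <N>, the suffix after <N> is empty, so FOLLOW(<N>) ⊇ FOLLOW(<F>) = {$, r, s, t}. Thus FOLLOW(<N>) = {$, r, s, t}.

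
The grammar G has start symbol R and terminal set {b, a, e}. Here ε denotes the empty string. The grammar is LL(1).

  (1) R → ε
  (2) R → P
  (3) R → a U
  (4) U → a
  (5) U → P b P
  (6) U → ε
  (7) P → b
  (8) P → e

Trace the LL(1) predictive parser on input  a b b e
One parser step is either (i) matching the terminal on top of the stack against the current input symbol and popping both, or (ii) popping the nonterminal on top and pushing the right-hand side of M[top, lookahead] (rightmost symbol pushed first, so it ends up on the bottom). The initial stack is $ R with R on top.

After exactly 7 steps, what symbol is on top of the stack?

     Stack    Input      Action
  1  $ R      a b b e $  expand R → a U
  2  $ U a    a b b e $  match a
  3  $ U      b b e $    expand U → P b P
  4  $ P b P  b b e $    expand P → b
  5  $ P b b  b b e $    match b
  6  $ P b    b e $      match b
  7  $ P      e $        expand P → e
Stack after step 7: $ e (top = e).

e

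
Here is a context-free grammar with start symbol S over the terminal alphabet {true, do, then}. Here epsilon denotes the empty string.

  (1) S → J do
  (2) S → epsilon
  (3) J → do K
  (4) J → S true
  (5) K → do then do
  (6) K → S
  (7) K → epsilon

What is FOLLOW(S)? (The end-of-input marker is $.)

{$, do, true}

FIRST(S): from S→J do we get {do, true}; from S→epsilon we get {epsilon}. So FIRST(S) = {epsilon, do, true}.
FIRST(J): from J→do K we get {do}; from J→S true we get {do, true}. So FIRST(J) = {do, true}.
FIRST(K): from K→do then do we get {do}; from K→S we get {epsilon, do, true}; from K→epsilon we get {epsilon}. So FIRST(K) = {epsilon, do, true}.
FOLLOW(S) includes $ since S is the start symbol.
FOLLOW(J): in S→J do, J is followed by do with FIRST {do}. Thus FOLLOW(J) = {do}.
FOLLOW(K): in J→do K, the suffix after K is empty, so FOLLOW(K) ⊇ FOLLOW(J) = {do}. Thus FOLLOW(K) = {do}.
FOLLOW(S): in J→S true, S is followed by true with FIRST {true}; in K→S, the suffix after S is empty, so FOLLOW(S) ⊇ FOLLOW(K) = {do}. Thus FOLLOW(S) = {$, do, true}.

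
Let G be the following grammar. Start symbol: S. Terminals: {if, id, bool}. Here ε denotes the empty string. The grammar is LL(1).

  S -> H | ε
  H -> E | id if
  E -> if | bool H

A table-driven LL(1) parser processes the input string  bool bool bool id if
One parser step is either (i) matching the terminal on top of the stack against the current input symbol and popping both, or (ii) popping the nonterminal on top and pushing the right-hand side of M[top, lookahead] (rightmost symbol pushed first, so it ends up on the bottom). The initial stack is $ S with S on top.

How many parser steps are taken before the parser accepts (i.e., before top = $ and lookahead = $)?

      Stack     Input                   Action
   1  $ S       bool bool bool id if $  expand S -> H
   2  $ H       bool bool bool id if $  expand H -> E
   3  $ E       bool bool bool id if $  expand E -> bool H
   4  $ H bool  bool bool bool id if $  match bool
   5  $ H       bool bool id if $       expand H -> E
   6  $ E       bool bool id if $       expand E -> bool H
   7  $ H bool  bool bool id if $       match bool
   8  $ H       bool id if $            expand H -> E
   9  $ E       bool id if $            expand E -> bool H
  10  $ H bool  bool id if $            match bool
  11  $ H       id if $                 expand H -> id if
  12  $ if id   id if $                 match id
  13  $ if      if $                    match if
Accept reached after 13 steps.

13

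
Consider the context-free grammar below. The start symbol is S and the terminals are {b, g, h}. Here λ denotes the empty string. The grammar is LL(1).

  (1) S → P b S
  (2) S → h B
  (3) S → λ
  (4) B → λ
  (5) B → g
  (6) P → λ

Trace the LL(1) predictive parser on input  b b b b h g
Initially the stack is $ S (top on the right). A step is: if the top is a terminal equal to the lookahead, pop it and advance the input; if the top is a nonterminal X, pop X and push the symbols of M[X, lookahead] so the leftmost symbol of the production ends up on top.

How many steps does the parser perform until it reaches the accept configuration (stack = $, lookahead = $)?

16

step 1: stack=$ S  input=b b b b h g $  — expand S → P b S
step 2: stack=$ S b P  input=b b b b h g $  — expand P → λ
step 3: stack=$ S b  input=b b b b h g $  — match b
step 4: stack=$ S  input=b b b h g $  — expand S → P b S
step 5: stack=$ S b P  input=b b b h g $  — expand P → λ
step 6: stack=$ S b  input=b b b h g $  — match b
step 7: stack=$ S  input=b b h g $  — expand S → P b S
step 8: stack=$ S b P  input=b b h g $  — expand P → λ
step 9: stack=$ S b  input=b b h g $  — match b
step 10: stack=$ S  input=b h g $  — expand S → P b S
step 11: stack=$ S b P  input=b h g $  — expand P → λ
step 12: stack=$ S b  input=b h g $  — match b
step 13: stack=$ S  input=h g $  — expand S → h B
step 14: stack=$ B h  input=h g $  — match h
step 15: stack=$ B  input=g $  — expand B → g
step 16: stack=$ g  input=g $  — match g
Accept reached after 16 steps.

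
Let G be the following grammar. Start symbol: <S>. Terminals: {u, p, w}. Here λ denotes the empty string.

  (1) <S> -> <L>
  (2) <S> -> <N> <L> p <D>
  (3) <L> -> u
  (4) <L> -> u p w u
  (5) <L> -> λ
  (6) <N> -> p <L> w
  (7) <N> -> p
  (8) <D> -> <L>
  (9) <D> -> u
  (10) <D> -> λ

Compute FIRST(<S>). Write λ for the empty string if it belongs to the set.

FIRST(<L>) = {λ, u}
FIRST(<N>) = {p}
FIRST(<S>) = {λ, p, u}  (via <L>, <N> <L> p <D>)
FIRST(<D>) = {λ, u}  (via <L>)

{λ, p, u}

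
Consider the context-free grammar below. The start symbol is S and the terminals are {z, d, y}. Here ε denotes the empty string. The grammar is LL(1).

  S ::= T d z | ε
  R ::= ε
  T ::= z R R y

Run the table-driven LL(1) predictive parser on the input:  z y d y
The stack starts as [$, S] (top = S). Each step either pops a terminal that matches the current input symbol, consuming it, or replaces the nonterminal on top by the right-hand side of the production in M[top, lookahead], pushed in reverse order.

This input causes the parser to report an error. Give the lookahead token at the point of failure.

y

     Stack          Input      Action
  1  $ S            z y d y $  expand S ::= T d z
  2  $ z d T        z y d y $  expand T ::= z R R y
  3  $ z d y R R z  z y d y $  match z
  4  $ z d y R R    y d y $    expand R ::= ε
  5  $ z d y R      y d y $    expand R ::= ε
  6  $ z d y        y d y $    match y
  7  $ z d          d y $      match d
  8  $ z            y $        error: top is terminal z but lookahead is y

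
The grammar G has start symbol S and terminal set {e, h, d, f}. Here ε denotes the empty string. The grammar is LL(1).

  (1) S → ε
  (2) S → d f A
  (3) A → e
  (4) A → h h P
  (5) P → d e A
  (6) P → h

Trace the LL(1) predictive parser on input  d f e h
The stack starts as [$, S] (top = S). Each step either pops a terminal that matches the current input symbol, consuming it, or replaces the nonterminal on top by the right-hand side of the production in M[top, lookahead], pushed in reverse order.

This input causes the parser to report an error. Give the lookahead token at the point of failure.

step 1: stack=$ S  input=d f e h $  — expand S → d f A
step 2: stack=$ A f d  input=d f e h $  — match d
step 3: stack=$ A f  input=f e h $  — match f
step 4: stack=$ A  input=e h $  — expand A → e
step 5: stack=$ e  input=e h $  — match e
step 6: stack=$  input=h $  — error: stack empty but input remains

h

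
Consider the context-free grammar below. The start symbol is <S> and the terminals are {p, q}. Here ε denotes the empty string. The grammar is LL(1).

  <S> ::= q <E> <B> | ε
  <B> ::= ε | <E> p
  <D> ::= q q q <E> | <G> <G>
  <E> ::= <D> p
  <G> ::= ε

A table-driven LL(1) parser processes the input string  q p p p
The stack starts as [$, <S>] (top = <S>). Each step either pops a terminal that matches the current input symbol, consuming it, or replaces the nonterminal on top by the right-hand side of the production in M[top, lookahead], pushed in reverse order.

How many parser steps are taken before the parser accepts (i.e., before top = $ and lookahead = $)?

14

      Stack            Input      Action
   1  $ <S>            q p p p $  expand <S> ::= q <E> <B>
   2  $ <B> <E> q      q p p p $  match q
   3  $ <B> <E>        p p p $    expand <E> ::= <D> p
   4  $ <B> p <D>      p p p $    expand <D> ::= <G> <G>
   5  $ <B> p <G> <G>  p p p $    expand <G> ::= ε
   6  $ <B> p <G>      p p p $    expand <G> ::= ε
   7  $ <B> p          p p p $    match p
   8  $ <B>            p p $      expand <B> ::= <E> p
   9  $ p <E>          p p $      expand <E> ::= <D> p
  10  $ p p <D>        p p $      expand <D> ::= <G> <G>
  11  $ p p <G> <G>    p p $      expand <G> ::= ε
  12  $ p p <G>        p p $      expand <G> ::= ε
  13  $ p p            p p $      match p
  14  $ p              p $        match p
Accept reached after 14 steps.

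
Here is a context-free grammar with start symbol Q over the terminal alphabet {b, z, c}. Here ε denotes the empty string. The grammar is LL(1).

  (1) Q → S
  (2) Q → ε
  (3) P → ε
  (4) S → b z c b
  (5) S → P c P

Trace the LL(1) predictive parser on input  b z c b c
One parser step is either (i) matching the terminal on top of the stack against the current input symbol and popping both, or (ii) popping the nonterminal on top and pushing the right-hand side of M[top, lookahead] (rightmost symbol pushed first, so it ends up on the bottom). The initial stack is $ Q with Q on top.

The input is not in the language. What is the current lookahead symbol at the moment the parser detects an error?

c

step 1: stack=$ Q  input=b z c b c $  — expand Q → S
step 2: stack=$ S  input=b z c b c $  — expand S → b z c b
step 3: stack=$ b c z b  input=b z c b c $  — match b
step 4: stack=$ b c z  input=z c b c $  — match z
step 5: stack=$ b c  input=c b c $  — match c
step 6: stack=$ b  input=b c $  — match b
step 7: stack=$  input=c $  — error: stack empty but input remains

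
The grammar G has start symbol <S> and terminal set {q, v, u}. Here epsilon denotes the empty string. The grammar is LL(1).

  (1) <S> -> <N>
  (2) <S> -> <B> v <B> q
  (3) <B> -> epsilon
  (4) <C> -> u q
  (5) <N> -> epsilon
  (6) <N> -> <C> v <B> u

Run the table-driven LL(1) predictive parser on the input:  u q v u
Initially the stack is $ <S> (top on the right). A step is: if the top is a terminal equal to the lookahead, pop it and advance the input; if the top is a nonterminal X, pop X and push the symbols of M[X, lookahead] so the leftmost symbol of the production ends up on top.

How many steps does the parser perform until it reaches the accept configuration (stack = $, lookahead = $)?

8

     Stack          Input      Action
  1  $ <S>          u q v u $  expand <S> -> <N>
  2  $ <N>          u q v u $  expand <N> -> <C> v <B> u
  3  $ u <B> v <C>  u q v u $  expand <C> -> u q
  4  $ u <B> v q u  u q v u $  match u
  5  $ u <B> v q    q v u $    match q
  6  $ u <B> v      v u $      match v
  7  $ u <B>        u $        expand <B> -> epsilon
  8  $ u            u $        match u
Accept reached after 8 steps.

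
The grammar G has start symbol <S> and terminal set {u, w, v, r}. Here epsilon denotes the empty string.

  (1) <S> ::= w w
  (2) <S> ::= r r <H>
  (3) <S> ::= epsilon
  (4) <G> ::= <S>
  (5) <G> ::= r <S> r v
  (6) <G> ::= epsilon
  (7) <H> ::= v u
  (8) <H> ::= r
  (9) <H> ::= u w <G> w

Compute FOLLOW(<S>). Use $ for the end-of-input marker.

{$, r, w}

FIRST(<S>): from <S>::=w w we get {w}; from <S>::=r r <H> we get {r}; from <S>::=epsilon we get {epsilon}. So FIRST(<S>) = {epsilon, r, w}.
FIRST(<H>): from <H>::=v u we get {v}; from <H>::=r we get {r}; from <H>::=u w <G> w we get {u}. So FIRST(<H>) = {r, u, v}.
FIRST(<G>): from <G>::=<S> we get {epsilon, r, w}; from <G>::=r <S> r v we get {r}; from <G>::=epsilon we get {epsilon}. So FIRST(<G>) = {epsilon, r, w}.
FOLLOW(<S>) includes $ since <S> is the start symbol.
FOLLOW(<G>): in <H>::=u w <G> w, <G> is followed by w with FIRST {w}. Thus FOLLOW(<G>) = {w}.
FOLLOW(<S>): in <G>::=<S>, the suffix after <S> is empty, so FOLLOW(<S>) ⊇ FOLLOW(<G>) = {w}; in <G>::=r <S> r v, <S> is followed by r v with FIRST {r}. Thus FOLLOW(<S>) = {$, r, w}.
FOLLOW(<H>): in <S>::=r r <H>, the suffix after <H> is empty, so FOLLOW(<H>) ⊇ FOLLOW(<S>) = {$, r, w}. Thus FOLLOW(<H>) = {$, r, w}.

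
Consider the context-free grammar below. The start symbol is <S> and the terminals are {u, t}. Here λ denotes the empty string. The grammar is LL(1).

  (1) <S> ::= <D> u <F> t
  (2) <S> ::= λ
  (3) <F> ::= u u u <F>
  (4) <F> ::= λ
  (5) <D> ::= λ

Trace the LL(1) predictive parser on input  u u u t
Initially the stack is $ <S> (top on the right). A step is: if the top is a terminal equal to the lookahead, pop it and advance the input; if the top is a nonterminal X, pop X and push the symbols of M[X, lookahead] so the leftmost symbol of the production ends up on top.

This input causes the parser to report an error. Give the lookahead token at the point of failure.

t

     Stack          Input      Action
  1  $ <S>          u u u t $  expand <S> ::= <D> u <F> t
  2  $ t <F> u <D>  u u u t $  expand <D> ::= λ
  3  $ t <F> u      u u u t $  match u
  4  $ t <F>        u u t $    expand <F> ::= u u u <F>
  5  $ t <F> u u u  u u t $    match u
  6  $ t <F> u u    u t $      match u
  7  $ t <F> u      t $        error: top is terminal u but lookahead is t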